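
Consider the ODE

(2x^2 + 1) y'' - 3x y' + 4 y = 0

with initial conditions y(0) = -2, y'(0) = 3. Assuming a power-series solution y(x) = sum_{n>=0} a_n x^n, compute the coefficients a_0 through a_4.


Ansatz: y(x) = sum_{n>=0} a_n x^n, so y'(x) = sum_{n>=1} n a_n x^(n-1) and y''(x) = sum_{n>=2} n(n-1) a_n x^(n-2).
Substitute into P(x) y'' + Q(x) y' + R(x) y = 0 with P(x) = 2x^2 + 1, Q(x) = -3x, R(x) = 4, and match powers of x.
Initial conditions: a_0 = -2, a_1 = 3.
Setting the coefficient of each power of x to zero and solving order by order (substituting the coefficients already found):
  x^0: 2 a_2 + 4 a_0 = 0  ->  2 a_2 = -4 a_0 = 8  ->  a_2 = 4
  x^1: 6 a_3 + a_1 = 0  ->  6 a_3 = -a_1 = -3  ->  a_3 = -1/2
  x^2: 12 a_4 + 2 a_2 = 0  ->  12 a_4 = -2 a_2 = -8  ->  a_4 = -2/3
Truncated series: y(x) = -2 + 3 x + 4 x^2 - (1/2) x^3 - (2/3) x^4 + O(x^5).

a_0 = -2; a_1 = 3; a_2 = 4; a_3 = -1/2; a_4 = -2/3


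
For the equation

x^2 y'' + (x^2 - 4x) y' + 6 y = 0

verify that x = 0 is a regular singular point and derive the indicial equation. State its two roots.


Divide by x^2 to reach normal form y'' + P_1(x) y' + P_2(x) y = 0 with P_1(x) = 1 - 4/x and P_2(x) = 6/x^2.
x = 0 is a singular point because the y'-coefficient 1 - 4/x has a pole at x = 0 and the y-coefficient 6/x^2 has a pole at x = 0.
It is a regular singular point because x P_1(x) = p(x) = x - 4 and x^2 P_2(x) = q(x) = 6 are polynomials, hence analytic at x = 0.
p(0) = -4,  q(0) = 6.
Indicial equation: r(r-1) + p(0) r + q(0) = 0, i.e. r^2 + (p(0) - 1) r + q(0) = 0, i.e. r^2 - 5 r + 6 = 0.
Discriminant: (-5)^2 - 4(6) = 1, so r = (5 ± 1)/2.
Solving: r_1 = 3, r_2 = 2.

indicial: r^2 - 5 r + 6 = 0; roots r_1 = 3, r_2 = 2


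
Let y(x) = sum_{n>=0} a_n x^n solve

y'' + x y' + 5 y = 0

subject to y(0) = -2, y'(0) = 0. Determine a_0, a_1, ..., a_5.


Ansatz: y(x) = sum_{n>=0} a_n x^n, so y'(x) = sum_{n>=1} n a_n x^(n-1) and y''(x) = sum_{n>=2} n(n-1) a_n x^(n-2).
Substitute into P(x) y'' + Q(x) y' + R(x) y = 0 with P(x) = 1, Q(x) = x, R(x) = 5, and match powers of x.
Initial conditions: a_0 = -2, a_1 = 0.
Setting the coefficient of each power of x to zero and solving order by order (substituting the coefficients already found):
  x^0: 2 a_2 + 5 a_0 = 0  ->  2 a_2 = -5 a_0 = 10  ->  a_2 = 5
  x^1: 6 a_3 + 6 a_1 = 0  ->  6 a_3 = -6 a_1 = 0  ->  a_3 = 0
  x^2: 12 a_4 + 7 a_2 = 0  ->  12 a_4 = -7 a_2 = -35  ->  a_4 = -35/12
  x^3: 20 a_5 + 8 a_3 = 0  ->  20 a_5 = -8 a_3 = 0  ->  a_5 = 0
Truncated series: y(x) = -2 + 5 x^2 - (35/12) x^4 + O(x^6).

a_0 = -2; a_1 = 0; a_2 = 5; a_3 = 0; a_4 = -35/12; a_5 = 0


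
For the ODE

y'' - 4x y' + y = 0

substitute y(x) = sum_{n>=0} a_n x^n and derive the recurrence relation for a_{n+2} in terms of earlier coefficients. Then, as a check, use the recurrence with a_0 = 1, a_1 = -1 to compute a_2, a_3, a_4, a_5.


Substitute y = sum_n a_n x^n.
y''(x) has coefficient (n+2)(n+1) a_{n+2} at x^n;
-4 x y'(x) has coefficient -4 n a_n at x^n (shift);
y(x) has coefficient 1 a_n at x^n.
Matching x^n: (n+2)(n+1) a_{n+2} + (-4n + 1) a_n = 0.
Thus a_{n+2} = (4n - 1) / ((n+1)(n+2)) * a_n.

Check with a_0 = 1, a_1 = -1 (apply the recurrence for n = 0, 1, 2, 3): a_0 = 1, a_1 = -1, a_2 = -1/2, a_3 = -1/2, a_4 = -7/24, a_5 = -11/40.

a_(n+2) = (4n - 1) / ((n+1)(n+2)) * a_n; check: a_0 = 1, a_1 = -1, a_2 = -1/2, a_3 = -1/2, a_4 = -7/24, a_5 = -11/40


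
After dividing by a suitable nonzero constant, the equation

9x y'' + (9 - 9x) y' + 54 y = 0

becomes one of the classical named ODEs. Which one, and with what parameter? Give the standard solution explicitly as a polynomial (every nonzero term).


All three coefficients share the factor 9; dividing through by 9 gives  x y'' + (1 - x) y' + 6 y = 0.
This matches the Laguerre equation x y'' + (1 - x) y' + n y = 0 with n = 6; the polynomial solution is L_6(x).
With y = sum_k a_k x^k, matching x^k gives (k+1)k a_{k+1} + (k+1) a_{k+1} - k a_k + n a_k = 0, i.e. (k+1)^2 a_{k+1} = (k - n) a_k = (k - 6) a_k. The right side vanishes at k = 6, so the series terminates at degree 6.
Standard normalization L_n(0) = 1 gives a_0 = 1. Work upward with a_{k+1} = (k - 6) a_k / (k+1)^2:
  a_1 = (0 - 6)(1) / 1^2 = -6/1 = -6
  a_2 = (1 - 6)(-6) / 2^2 = 30/4 = 15/2
  a_3 = (2 - 6)(15/2) / 3^2 = -30/9 = -10/3
  a_4 = (3 - 6)(-10/3) / 4^2 = 10/16 = 5/8
  a_5 = (4 - 6)(5/8) / 5^2 = (-5/4)/25 = -1/20
  a_6 = (5 - 6)(-1/20) / 6^2 = (1/20)/36 = 1/720
Hence L_6(x) = x^6/720 - x^5/20 + 5 x^4/8 - 10 x^3/3 + 15 x^2/2 - 6 x + 1.

L_6(x); series = x^6/720 - x^5/20 + 5 x^4/8 - 10 x^3/3 + 15 x^2/2 - 6 x + 1


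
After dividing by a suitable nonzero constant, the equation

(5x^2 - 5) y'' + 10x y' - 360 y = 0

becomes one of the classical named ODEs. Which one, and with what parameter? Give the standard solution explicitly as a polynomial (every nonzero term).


All three coefficients share the factor -5; dividing through by -5 gives  (1 - x^2) y'' - 2x y' + 72 y = 0.
This matches the Legendre equation (1 - x^2) y'' - 2x y' + n(n+1) y = 0 (note the -2x y' term) with n(n+1) = 72, so n = 8; the polynomial solution is P_8(x).
With y = sum_k a_k x^k, matching x^k gives (k+2)(k+1) a_{k+2} = [k(k+1) - n(n+1)] a_k = (k - 8)(k + 9) a_k. The right side vanishes at k = 8, so the series with the parity of 8 terminates at degree 8.
Standard normalization (P_n(1) = 1): leading coefficient (2n)!/(2^n (n!)^2) = 20922789888000/(256*1625702400) = 6435/128, so a_8 = 6435/128. Work downward with a_k = (k+1)(k+2) a_{k+2} / ((k - 8)(k + 9)):
  a_6 = (7)(8)(6435/128) / ((6 - 8)(6 + 9)) = (45045/16)/(-30) = -3003/32
  a_4 = (5)(6)(-3003/32) / ((4 - 8)(4 + 9)) = (-45045/16)/(-52) = 3465/64
  a_2 = (3)(4)(3465/64) / ((2 - 8)(2 + 9)) = (10395/16)/(-66) = -315/32
  a_0 = (1)(2)(-315/32) / ((0 - 8)(0 + 9)) = (-315/16)/(-72) = 35/128
Hence P_8(x) = 6435 x^8/128 - 3003 x^6/32 + 3465 x^4/64 - 315 x^2/32 + 35/128.

P_8(x); series = 6435 x^8/128 - 3003 x^6/32 + 3465 x^4/64 - 315 x^2/32 + 35/128


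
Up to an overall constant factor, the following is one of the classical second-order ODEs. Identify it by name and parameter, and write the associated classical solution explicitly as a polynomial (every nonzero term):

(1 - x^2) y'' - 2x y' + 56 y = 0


The equation is already in a standard form:  (1 - x^2) y'' - 2x y' + 56 y = 0.
This matches the Legendre equation (1 - x^2) y'' - 2x y' + n(n+1) y = 0 (note the -2x y' term) with n(n+1) = 56, so n = 7; the polynomial solution is P_7(x).
With y = sum_k a_k x^k, matching x^k gives (k+2)(k+1) a_{k+2} = [k(k+1) - n(n+1)] a_k = (k - 7)(k + 8) a_k. The right side vanishes at k = 7, so the series with the parity of 7 terminates at degree 7.
Standard normalization (P_n(1) = 1): leading coefficient (2n)!/(2^n (n!)^2) = 87178291200/(128*25401600) = 429/16, so a_7 = 429/16. Work downward with a_k = (k+1)(k+2) a_{k+2} / ((k - 7)(k + 8)):
  a_5 = (6)(7)(429/16) / ((5 - 7)(5 + 8)) = (9009/8)/(-26) = -693/16
  a_3 = (4)(5)(-693/16) / ((3 - 7)(3 + 8)) = (-3465/4)/(-44) = 315/16
  a_1 = (2)(3)(315/16) / ((1 - 7)(1 + 8)) = (945/8)/(-54) = -35/16
Hence P_7(x) = 429 x^7/16 - 693 x^5/16 + 315 x^3/16 - 35 x/16.

P_7(x); series = 429 x^7/16 - 693 x^5/16 + 315 x^3/16 - 35 x/16


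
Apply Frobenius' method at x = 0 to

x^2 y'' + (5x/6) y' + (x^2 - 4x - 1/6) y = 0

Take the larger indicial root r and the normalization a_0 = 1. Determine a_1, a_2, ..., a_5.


Write in Frobenius form y'' + (p(x)/x) y' + (q(x)/x^2) y = 0:
  p(x) = 5/6,  q(x) = x^2 - 4x - 1/6.
Indicial equation: r(r-1) + (5/6) r + (-1/6) = 0 -> roots r_1 = 1/2, r_2 = -1/3.
Take r = r_1 = 1/2. Let y(x) = x^r sum_{n>=0} a_n x^n with a_0 = 1.
Substitute y = x^r sum a_n x^n and match x^{r+n}. The recurrence is
  D(n) a_n - 4 a_{n-1} + 1 a_{n-2} = 0,  where D(n) = (r+n)(r+n-1) + (5/6)(r+n) + (-1/6).
  a_n = [4 a_{n-1} - 1 a_{n-2}] / D(n).
Since the indicial polynomial factors as (r - r_1)(r - r_2), D(n) = (r_1 + n - r_1)(r_1 + n - r_2) = n(n + 5/6).
Evaluating step by step (a_0 = 1):
  n = 1: D(1) = 1(1 + 5/6) = 11/6; numerator = 4(1) = 4; a_1 = (4)/(11/6) = 24/11
  n = 2: D(2) = 2(2 + 5/6) = 17/3; numerator = 4(24/11) - 1(1) = 85/11; a_2 = (85/11)/(17/3) = 15/11
  n = 3: D(3) = 3(3 + 5/6) = 23/2; numerator = 4(15/11) - 1(24/11) = 36/11; a_3 = (36/11)/(23/2) = 72/253
  n = 4: D(4) = 4(4 + 5/6) = 58/3; numerator = 4(72/253) - 1(15/11) = -57/253; a_4 = (-57/253)/(58/3) = -171/14674
  n = 5: D(5) = 5(5 + 5/6) = 175/6; numerator = 4(-171/14674) - 1(72/253) = -2430/7337; a_5 = (-2430/7337)/(175/6) = -2916/256795

r = 1/2; a_0 = 1; a_1 = 24/11; a_2 = 15/11; a_3 = 72/253; a_4 = -171/14674; a_5 = -2916/256795


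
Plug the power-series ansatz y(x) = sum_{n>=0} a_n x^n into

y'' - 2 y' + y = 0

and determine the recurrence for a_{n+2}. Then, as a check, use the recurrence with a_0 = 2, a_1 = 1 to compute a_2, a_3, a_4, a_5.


Substitute y = sum_n a_n x^n.
y''(x) has coefficient (n+2)(n+1) a_{n+2} at x^n;
-2 y'(x) has coefficient -2 (n+1) a_{n+1} at x^n;
y(x) has coefficient 1 a_n at x^n.
Matching x^n: (n+2)(n+1) a_{n+2} - 2 (n+1) a_{n+1} + 1 a_n = 0.
Thus a_{n+2} = [2 (n+1) a_{n+1} - 1 a_n] / ((n+1)(n+2)).

Check with a_0 = 2, a_1 = 1 (apply the recurrence for n = 0, 1, 2, 3): a_0 = 2, a_1 = 1, a_2 = 0, a_3 = -1/6, a_4 = -1/12, a_5 = -1/40.

a_(n+2) = [2 (n+1) a_(n+1) - 1 a_n] / ((n+1)(n+2)); check: a_0 = 2, a_1 = 1, a_2 = 0, a_3 = -1/6, a_4 = -1/12, a_5 = -1/40


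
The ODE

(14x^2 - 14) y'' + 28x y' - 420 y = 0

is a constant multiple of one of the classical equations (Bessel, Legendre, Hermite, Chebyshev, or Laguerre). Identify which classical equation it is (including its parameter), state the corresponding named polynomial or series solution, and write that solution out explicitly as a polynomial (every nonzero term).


All three coefficients share the factor -14; dividing through by -14 gives  (1 - x^2) y'' - 2x y' + 30 y = 0.
This matches the Legendre equation (1 - x^2) y'' - 2x y' + n(n+1) y = 0 (note the -2x y' term) with n(n+1) = 30, so n = 5; the polynomial solution is P_5(x).
With y = sum_k a_k x^k, matching x^k gives (k+2)(k+1) a_{k+2} = [k(k+1) - n(n+1)] a_k = (k - 5)(k + 6) a_k. The right side vanishes at k = 5, so the series with the parity of 5 terminates at degree 5.
Standard normalization (P_n(1) = 1): leading coefficient (2n)!/(2^n (n!)^2) = 3628800/(32*14400) = 63/8, so a_5 = 63/8. Work downward with a_k = (k+1)(k+2) a_{k+2} / ((k - 5)(k + 6)):
  a_3 = (4)(5)(63/8) / ((3 - 5)(3 + 6)) = (315/2)/(-18) = -35/4
  a_1 = (2)(3)(-35/4) / ((1 - 5)(1 + 6)) = (-105/2)/(-28) = 15/8
Hence P_5(x) = 63 x^5/8 - 35 x^3/4 + 15 x/8.

P_5(x); series = 63 x^5/8 - 35 x^3/4 + 15 x/8


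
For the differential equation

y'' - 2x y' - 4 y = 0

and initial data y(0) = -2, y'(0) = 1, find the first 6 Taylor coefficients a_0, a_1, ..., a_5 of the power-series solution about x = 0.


Ansatz: y(x) = sum_{n>=0} a_n x^n, so y'(x) = sum_{n>=1} n a_n x^(n-1) and y''(x) = sum_{n>=2} n(n-1) a_n x^(n-2).
Substitute into P(x) y'' + Q(x) y' + R(x) y = 0 with P(x) = 1, Q(x) = -2x, R(x) = -4, and match powers of x.
Initial conditions: a_0 = -2, a_1 = 1.
Setting the coefficient of each power of x to zero and solving order by order (substituting the coefficients already found):
  x^0: 2 a_2 - 4 a_0 = 0  ->  2 a_2 = 4 a_0 = -8  ->  a_2 = -4
  x^1: 6 a_3 - 6 a_1 = 0  ->  6 a_3 = 6 a_1 = 6  ->  a_3 = 1
  x^2: 12 a_4 - 8 a_2 = 0  ->  12 a_4 = 8 a_2 = -32  ->  a_4 = -8/3
  x^3: 20 a_5 - 10 a_3 = 0  ->  20 a_5 = 10 a_3 = 10  ->  a_5 = 1/2
Truncated series: y(x) = -2 + x - 4 x^2 + x^3 - (8/3) x^4 + (1/2) x^5 + O(x^6).

a_0 = -2; a_1 = 1; a_2 = -4; a_3 = 1; a_4 = -8/3; a_5 = 1/2


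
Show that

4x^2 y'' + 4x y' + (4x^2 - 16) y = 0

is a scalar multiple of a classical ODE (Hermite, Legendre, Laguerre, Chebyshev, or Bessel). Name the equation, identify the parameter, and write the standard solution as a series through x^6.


All three coefficients share the factor 4; dividing through by 4 gives  x^2 y'' + x y' + (x^2 - 4) y = 0.
This matches the Bessel equation x^2 y'' + x y' + (x^2 - nu^2) y = 0 with nu^2 = 4, so nu = 2; the solution bounded at x = 0 is J_2(x).
Frobenius at x = 0: indicial roots ±nu; for r = nu the recurrence k(k + 2nu) c_k = -c_{k-2} gives the standard series J_nu(x) = sum_{k>=0} (-1)^k / (k! (k+nu)!) (x/2)^(2k+nu). Evaluate the first 3 terms:
  k = 0: (-1)^0 / (0! * 2! * 2^2) x^2 = 1/(1*2*4) x^2 = (1/8) x^2
  k = 1: (-1)^1 / (1! * 3! * 2^4) x^4 = -1/(1*6*16) x^4 = (-1/96) x^4
  k = 2: (-1)^2 / (2! * 4! * 2^6) x^6 = 1/(2*24*64) x^6 = (1/3072) x^6
Hence J_2(x) = x^6/3072 - x^4/96 + x^2/8 + ....

J_2(x); series = x^6/3072 - x^4/96 + x^2/8


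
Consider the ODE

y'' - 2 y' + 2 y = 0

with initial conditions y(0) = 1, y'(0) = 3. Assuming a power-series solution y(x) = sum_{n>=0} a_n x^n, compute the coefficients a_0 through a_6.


Ansatz: y(x) = sum_{n>=0} a_n x^n, so y'(x) = sum_{n>=1} n a_n x^(n-1) and y''(x) = sum_{n>=2} n(n-1) a_n x^(n-2).
Substitute into P(x) y'' + Q(x) y' + R(x) y = 0 with P(x) = 1, Q(x) = -2, R(x) = 2, and match powers of x.
Initial conditions: a_0 = 1, a_1 = 3.
Setting the coefficient of each power of x to zero and solving order by order (substituting the coefficients already found):
  x^0: 2 a_2 - 2 a_1 + 2 a_0 = 0  ->  2 a_2 = 2 a_1 - 2 a_0 = 4  ->  a_2 = 2
  x^1: 6 a_3 - 4 a_2 + 2 a_1 = 0  ->  6 a_3 = 4 a_2 - 2 a_1 = 2  ->  a_3 = 1/3
  x^2: 12 a_4 - 6 a_3 + 2 a_2 = 0  ->  12 a_4 = 6 a_3 - 2 a_2 = -2  ->  a_4 = -1/6
  x^3: 20 a_5 - 8 a_4 + 2 a_3 = 0  ->  20 a_5 = 8 a_4 - 2 a_3 = -2  ->  a_5 = -1/10
  x^4: 30 a_6 - 10 a_5 + 2 a_4 = 0  ->  30 a_6 = 10 a_5 - 2 a_4 = -2/3  ->  a_6 = -1/45
Truncated series: y(x) = 1 + 3 x + 2 x^2 + (1/3) x^3 - (1/6) x^4 - (1/10) x^5 - (1/45) x^6 + O(x^7).

a_0 = 1; a_1 = 3; a_2 = 2; a_3 = 1/3; a_4 = -1/6; a_5 = -1/10; a_6 = -1/45


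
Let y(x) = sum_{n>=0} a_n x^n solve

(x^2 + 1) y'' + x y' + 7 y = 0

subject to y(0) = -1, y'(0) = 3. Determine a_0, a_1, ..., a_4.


Ansatz: y(x) = sum_{n>=0} a_n x^n, so y'(x) = sum_{n>=1} n a_n x^(n-1) and y''(x) = sum_{n>=2} n(n-1) a_n x^(n-2).
Substitute into P(x) y'' + Q(x) y' + R(x) y = 0 with P(x) = x^2 + 1, Q(x) = x, R(x) = 7, and match powers of x.
Initial conditions: a_0 = -1, a_1 = 3.
Setting the coefficient of each power of x to zero and solving order by order (substituting the coefficients already found):
  x^0: 2 a_2 + 7 a_0 = 0  ->  2 a_2 = -7 a_0 = 7  ->  a_2 = 7/2
  x^1: 6 a_3 + 8 a_1 = 0  ->  6 a_3 = -8 a_1 = -24  ->  a_3 = -4
  x^2: 12 a_4 + 11 a_2 = 0  ->  12 a_4 = -11 a_2 = -77/2  ->  a_4 = -77/24
Truncated series: y(x) = -1 + 3 x + (7/2) x^2 - 4 x^3 - (77/24) x^4 + O(x^5).

a_0 = -1; a_1 = 3; a_2 = 7/2; a_3 = -4; a_4 = -77/24


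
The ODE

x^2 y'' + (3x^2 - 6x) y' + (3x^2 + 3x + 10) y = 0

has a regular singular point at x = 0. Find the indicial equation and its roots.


Divide by x^2 to reach normal form y'' + P_1(x) y' + P_2(x) y = 0 with P_1(x) = 3 - 6/x and P_2(x) = 3 + 3/x + 10/x^2.
x = 0 is a singular point because the y'-coefficient 3 - 6/x has a pole at x = 0 and the y-coefficient 3 + 3/x + 10/x^2 has a pole at x = 0.
It is a regular singular point because x P_1(x) = p(x) = 3x - 6 and x^2 P_2(x) = q(x) = 3x^2 + 3x + 10 are polynomials, hence analytic at x = 0.
p(0) = -6,  q(0) = 10.
Indicial equation: r(r-1) + p(0) r + q(0) = 0, i.e. r^2 + (p(0) - 1) r + q(0) = 0, i.e. r^2 - 7 r + 10 = 0.
Discriminant: (-7)^2 - 4(10) = 9, so r = (7 ± 3)/2.
Solving: r_1 = 5, r_2 = 2.

indicial: r^2 - 7 r + 10 = 0; roots r_1 = 5, r_2 = 2


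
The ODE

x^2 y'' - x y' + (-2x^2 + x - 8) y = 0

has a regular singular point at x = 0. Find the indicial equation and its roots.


Divide by x^2 to reach normal form y'' + P_1(x) y' + P_2(x) y = 0 with P_1(x) = -1/x and P_2(x) = -2 + 1/x - 8/x^2.
x = 0 is a singular point because the y'-coefficient -1/x has a pole at x = 0 and the y-coefficient -2 + 1/x - 8/x^2 has a pole at x = 0.
It is a regular singular point because x P_1(x) = p(x) = -1 and x^2 P_2(x) = q(x) = -2x^2 + x - 8 are polynomials, hence analytic at x = 0.
p(0) = -1,  q(0) = -8.
Indicial equation: r(r-1) + p(0) r + q(0) = 0, i.e. r^2 + (p(0) - 1) r + q(0) = 0, i.e. r^2 - 2 r - 8 = 0.
Discriminant: (-2)^2 - 4(-8) = 36, so r = (2 ± 6)/2.
Solving: r_1 = 4, r_2 = -2.

indicial: r^2 - 2 r - 8 = 0; roots r_1 = 4, r_2 = -2


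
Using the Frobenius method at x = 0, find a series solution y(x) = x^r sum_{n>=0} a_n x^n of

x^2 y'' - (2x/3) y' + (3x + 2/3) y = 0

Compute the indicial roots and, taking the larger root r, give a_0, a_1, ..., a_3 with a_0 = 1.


Write in Frobenius form y'' + (p(x)/x) y' + (q(x)/x^2) y = 0:
  p(x) = -2/3,  q(x) = 3x + 2/3.
Indicial equation: r(r-1) + (-2/3) r + (2/3) = 0 -> roots r_1 = 1, r_2 = 2/3.
Take r = r_1 = 1. Let y(x) = x^r sum_{n>=0} a_n x^n with a_0 = 1.
Substitute y = x^r sum a_n x^n and match x^{r+n}. The recurrence is
  D(n) a_n + 3 a_{n-1} = 0,  where D(n) = (r+n)(r+n-1) + (-2/3)(r+n) + (2/3).
  a_n = -3 / D(n) * a_{n-1}.
Since the indicial polynomial factors as (r - r_1)(r - r_2), D(n) = (r_1 + n - r_1)(r_1 + n - r_2) = n(n + 1/3).
Evaluating step by step (a_0 = 1):
  n = 1: D(1) = 1(1 + 1/3) = 4/3; numerator = -3(1) = -3; a_1 = (-3)/(4/3) = -9/4
  n = 2: D(2) = 2(2 + 1/3) = 14/3; numerator = -3(-9/4) = 27/4; a_2 = (27/4)/(14/3) = 81/56
  n = 3: D(3) = 3(3 + 1/3) = 10; numerator = -3(81/56) = -243/56; a_3 = (-243/56)/(10) = -243/560

r = 1; a_0 = 1; a_1 = -9/4; a_2 = 81/56; a_3 = -243/560


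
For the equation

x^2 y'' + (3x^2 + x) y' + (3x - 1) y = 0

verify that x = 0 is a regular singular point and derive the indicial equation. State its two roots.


Divide by x^2 to reach normal form y'' + P_1(x) y' + P_2(x) y = 0 with P_1(x) = 3 + 1/x and P_2(x) = 3/x - 1/x^2.
x = 0 is a singular point because the y'-coefficient 3 + 1/x has a pole at x = 0 and the y-coefficient 3/x - 1/x^2 has a pole at x = 0.
It is a regular singular point because x P_1(x) = p(x) = 3x + 1 and x^2 P_2(x) = q(x) = 3x - 1 are polynomials, hence analytic at x = 0.
p(0) = 1,  q(0) = -1.
Indicial equation: r(r-1) + p(0) r + q(0) = 0, i.e. r^2 + (p(0) - 1) r + q(0) = 0, i.e. r^2 - 1 = 0.
Discriminant: (0)^2 - 4(-1) = 4, so r = (0 ± 2)/2.
Solving: r_1 = 1, r_2 = -1.

indicial: r^2 - 1 = 0; roots r_1 = 1, r_2 = -1


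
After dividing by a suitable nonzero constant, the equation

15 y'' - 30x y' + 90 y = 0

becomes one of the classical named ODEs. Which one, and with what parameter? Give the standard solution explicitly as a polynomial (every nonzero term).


All three coefficients share the factor 15; dividing through by 15 gives  y'' - 2x y' + 6 y = 0.
This matches the Hermite equation y'' - 2x y' + 2n y = 0 with 2n = 6, so n = 3; the polynomial solution is H_3(x).
With y = sum_k a_k x^k, matching x^k gives (k+2)(k+1) a_{k+2} = 2(k - n) a_k = 2(k - 3) a_k. The right side vanishes at k = 3, so the series with the parity of 3 terminates at degree 3.
Standard normalization: leading coefficient of H_n is 2^n, so a_3 = 2^3 = 8. Work downward with a_k = (k+1)(k+2) a_{k+2} / (2(k - n)):
  a_1 = (2)(3)(8) / (2(1 - 3)) = 48/(-4) = -12
Hence H_3(x) = 8 x^3 - 12 x.

H_3(x); series = 8 x^3 - 12 x


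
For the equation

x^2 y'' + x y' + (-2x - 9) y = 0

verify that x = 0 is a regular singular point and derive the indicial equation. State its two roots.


Divide by x^2 to reach normal form y'' + P_1(x) y' + P_2(x) y = 0 with P_1(x) = 1/x and P_2(x) = -2/x - 9/x^2.
x = 0 is a singular point because the y'-coefficient 1/x has a pole at x = 0 and the y-coefficient -2/x - 9/x^2 has a pole at x = 0.
It is a regular singular point because x P_1(x) = p(x) = 1 and x^2 P_2(x) = q(x) = -2x - 9 are polynomials, hence analytic at x = 0.
p(0) = 1,  q(0) = -9.
Indicial equation: r(r-1) + p(0) r + q(0) = 0, i.e. r^2 + (p(0) - 1) r + q(0) = 0, i.e. r^2 - 9 = 0.
Discriminant: (0)^2 - 4(-9) = 36, so r = (0 ± 6)/2.
Solving: r_1 = 3, r_2 = -3.

indicial: r^2 - 9 = 0; roots r_1 = 3, r_2 = -3


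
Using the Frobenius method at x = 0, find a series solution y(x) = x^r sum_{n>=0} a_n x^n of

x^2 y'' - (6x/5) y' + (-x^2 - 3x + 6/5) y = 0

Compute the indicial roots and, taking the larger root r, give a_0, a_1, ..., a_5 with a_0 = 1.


Write in Frobenius form y'' + (p(x)/x) y' + (q(x)/x^2) y = 0:
  p(x) = -6/5,  q(x) = -x^2 - 3x + 6/5.
Indicial equation: r(r-1) + (-6/5) r + (6/5) = 0 -> roots r_1 = 6/5, r_2 = 1.
Take r = r_1 = 6/5. Let y(x) = x^r sum_{n>=0} a_n x^n with a_0 = 1.
Substitute y = x^r sum a_n x^n and match x^{r+n}. The recurrence is
  D(n) a_n - 3 a_{n-1} - 1 a_{n-2} = 0,  where D(n) = (r+n)(r+n-1) + (-6/5)(r+n) + (6/5).
  a_n = [3 a_{n-1} + 1 a_{n-2}] / D(n).
Since the indicial polynomial factors as (r - r_1)(r - r_2), D(n) = (r_1 + n - r_1)(r_1 + n - r_2) = n(n + 1/5).
Evaluating step by step (a_0 = 1):
  n = 1: D(1) = 1(1 + 1/5) = 6/5; numerator = 3(1) = 3; a_1 = (3)/(6/5) = 5/2
  n = 2: D(2) = 2(2 + 1/5) = 22/5; numerator = 3(5/2) + 1(1) = 17/2; a_2 = (17/2)/(22/5) = 85/44
  n = 3: D(3) = 3(3 + 1/5) = 48/5; numerator = 3(85/44) + 1(5/2) = 365/44; a_3 = (365/44)/(48/5) = 1825/2112
  n = 4: D(4) = 4(4 + 1/5) = 84/5; numerator = 3(1825/2112) + 1(85/44) = 3185/704; a_4 = (3185/704)/(84/5) = 2275/8448
  n = 5: D(5) = 5(5 + 1/5) = 26; numerator = 3(2275/8448) + 1(1825/2112) = 14125/8448; a_5 = (14125/8448)/(26) = 14125/219648

r = 6/5; a_0 = 1; a_1 = 5/2; a_2 = 85/44; a_3 = 1825/2112; a_4 = 2275/8448; a_5 = 14125/219648


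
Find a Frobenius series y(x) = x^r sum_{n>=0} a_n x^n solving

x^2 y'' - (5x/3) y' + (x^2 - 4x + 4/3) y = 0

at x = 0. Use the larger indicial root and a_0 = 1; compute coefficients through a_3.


Write in Frobenius form y'' + (p(x)/x) y' + (q(x)/x^2) y = 0:
  p(x) = -5/3,  q(x) = x^2 - 4x + 4/3.
Indicial equation: r(r-1) + (-5/3) r + (4/3) = 0 -> roots r_1 = 2, r_2 = 2/3.
Take r = r_1 = 2. Let y(x) = x^r sum_{n>=0} a_n x^n with a_0 = 1.
Substitute y = x^r sum a_n x^n and match x^{r+n}. The recurrence is
  D(n) a_n - 4 a_{n-1} + 1 a_{n-2} = 0,  where D(n) = (r+n)(r+n-1) + (-5/3)(r+n) + (4/3).
  a_n = [4 a_{n-1} - 1 a_{n-2}] / D(n).
Since the indicial polynomial factors as (r - r_1)(r - r_2), D(n) = (r_1 + n - r_1)(r_1 + n - r_2) = n(n + 4/3).
Evaluating step by step (a_0 = 1):
  n = 1: D(1) = 1(1 + 4/3) = 7/3; numerator = 4(1) = 4; a_1 = (4)/(7/3) = 12/7
  n = 2: D(2) = 2(2 + 4/3) = 20/3; numerator = 4(12/7) - 1(1) = 41/7; a_2 = (41/7)/(20/3) = 123/140
  n = 3: D(3) = 3(3 + 4/3) = 13; numerator = 4(123/140) - 1(12/7) = 9/5; a_3 = (9/5)/(13) = 9/65

r = 2; a_0 = 1; a_1 = 12/7; a_2 = 123/140; a_3 = 9/65


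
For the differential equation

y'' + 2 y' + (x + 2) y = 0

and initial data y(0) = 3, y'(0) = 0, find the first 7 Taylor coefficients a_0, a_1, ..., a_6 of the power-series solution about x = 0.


Ansatz: y(x) = sum_{n>=0} a_n x^n, so y'(x) = sum_{n>=1} n a_n x^(n-1) and y''(x) = sum_{n>=2} n(n-1) a_n x^(n-2).
Substitute into P(x) y'' + Q(x) y' + R(x) y = 0 with P(x) = 1, Q(x) = 2, R(x) = x + 2, and match powers of x.
Initial conditions: a_0 = 3, a_1 = 0.
Setting the coefficient of each power of x to zero and solving order by order (substituting the coefficients already found):
  x^0: 2 a_2 + 2 a_1 + 2 a_0 = 0  ->  2 a_2 = -2 a_1 - 2 a_0 = -6  ->  a_2 = -3
  x^1: 6 a_3 + 4 a_2 + 2 a_1 + a_0 = 0  ->  6 a_3 = -4 a_2 - 2 a_1 - a_0 = 9  ->  a_3 = 3/2
  x^2: 12 a_4 + 6 a_3 + 2 a_2 + a_1 = 0  ->  12 a_4 = -6 a_3 - 2 a_2 - a_1 = -3  ->  a_4 = -1/4
  x^3: 20 a_5 + 8 a_4 + 2 a_3 + a_2 = 0  ->  20 a_5 = -8 a_4 - 2 a_3 - a_2 = 2  ->  a_5 = 1/10
  x^4: 30 a_6 + 10 a_5 + 2 a_4 + a_3 = 0  ->  30 a_6 = -10 a_5 - 2 a_4 - a_3 = -2  ->  a_6 = -1/15
Truncated series: y(x) = 3 - 3 x^2 + (3/2) x^3 - (1/4) x^4 + (1/10) x^5 - (1/15) x^6 + O(x^7).

a_0 = 3; a_1 = 0; a_2 = -3; a_3 = 3/2; a_4 = -1/4; a_5 = 1/10; a_6 = -1/15


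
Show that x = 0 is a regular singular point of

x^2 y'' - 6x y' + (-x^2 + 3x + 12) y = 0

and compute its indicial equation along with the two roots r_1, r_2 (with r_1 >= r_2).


Divide by x^2 to reach normal form y'' + P_1(x) y' + P_2(x) y = 0 with P_1(x) = -6/x and P_2(x) = -1 + 3/x + 12/x^2.
x = 0 is a singular point because the y'-coefficient -6/x has a pole at x = 0 and the y-coefficient -1 + 3/x + 12/x^2 has a pole at x = 0.
It is a regular singular point because x P_1(x) = p(x) = -6 and x^2 P_2(x) = q(x) = -x^2 + 3x + 12 are polynomials, hence analytic at x = 0.
p(0) = -6,  q(0) = 12.
Indicial equation: r(r-1) + p(0) r + q(0) = 0, i.e. r^2 + (p(0) - 1) r + q(0) = 0, i.e. r^2 - 7 r + 12 = 0.
Discriminant: (-7)^2 - 4(12) = 1, so r = (7 ± 1)/2.
Solving: r_1 = 4, r_2 = 3.

indicial: r^2 - 7 r + 12 = 0; roots r_1 = 4, r_2 = 3


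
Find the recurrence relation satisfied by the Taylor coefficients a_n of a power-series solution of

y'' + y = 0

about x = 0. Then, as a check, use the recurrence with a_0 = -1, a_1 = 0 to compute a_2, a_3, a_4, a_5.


Substitute y = sum_n a_n x^n into y'' + (const) y = 0.
y''(x) = sum_{n>=0} (n+2)(n+1) a_{n+2} x^n.
The ODE becomes sum_n [(n+2)(n+1) a_{n+2} + 1 a_n] x^n = 0.
Setting each coefficient to zero gives the recurrence:
  (n+2)(n+1) a_{n+2} + 1 a_n = 0,
  a_{n+2} = -1 / ((n+1)(n+2)) a_n.

Check with a_0 = -1, a_1 = 0 (apply the recurrence for n = 0, 1, 2, 3): a_0 = -1, a_1 = 0, a_2 = 1/2, a_3 = 0, a_4 = -1/24, a_5 = 0.

a_{n+2} = -1/((n+1)(n+2)) * a_n; check: a_0 = -1, a_1 = 0, a_2 = 1/2, a_3 = 0, a_4 = -1/24, a_5 = 0


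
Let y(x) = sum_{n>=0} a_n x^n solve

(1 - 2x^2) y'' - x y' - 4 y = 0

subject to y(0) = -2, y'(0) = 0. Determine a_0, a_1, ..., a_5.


Ansatz: y(x) = sum_{n>=0} a_n x^n, so y'(x) = sum_{n>=1} n a_n x^(n-1) and y''(x) = sum_{n>=2} n(n-1) a_n x^(n-2).
Substitute into P(x) y'' + Q(x) y' + R(x) y = 0 with P(x) = 1 - 2x^2, Q(x) = -x, R(x) = -4, and match powers of x.
Initial conditions: a_0 = -2, a_1 = 0.
Setting the coefficient of each power of x to zero and solving order by order (substituting the coefficients already found):
  x^0: 2 a_2 - 4 a_0 = 0  ->  2 a_2 = 4 a_0 = -8  ->  a_2 = -4
  x^1: 6 a_3 - 5 a_1 = 0  ->  6 a_3 = 5 a_1 = 0  ->  a_3 = 0
  x^2: 12 a_4 - 10 a_2 = 0  ->  12 a_4 = 10 a_2 = -40  ->  a_4 = -10/3
  x^3: 20 a_5 - 19 a_3 = 0  ->  20 a_5 = 19 a_3 = 0  ->  a_5 = 0
Truncated series: y(x) = -2 - 4 x^2 - (10/3) x^4 + O(x^6).

a_0 = -2; a_1 = 0; a_2 = -4; a_3 = 0; a_4 = -10/3; a_5 = 0


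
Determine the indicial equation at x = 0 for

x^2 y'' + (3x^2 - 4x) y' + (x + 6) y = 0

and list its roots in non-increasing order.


Divide by x^2 to reach normal form y'' + P_1(x) y' + P_2(x) y = 0 with P_1(x) = 3 - 4/x and P_2(x) = 1/x + 6/x^2.
x = 0 is a singular point because the y'-coefficient 3 - 4/x has a pole at x = 0 and the y-coefficient 1/x + 6/x^2 has a pole at x = 0.
It is a regular singular point because x P_1(x) = p(x) = 3x - 4 and x^2 P_2(x) = q(x) = x + 6 are polynomials, hence analytic at x = 0.
p(0) = -4,  q(0) = 6.
Indicial equation: r(r-1) + p(0) r + q(0) = 0, i.e. r^2 + (p(0) - 1) r + q(0) = 0, i.e. r^2 - 5 r + 6 = 0.
Discriminant: (-5)^2 - 4(6) = 1, so r = (5 ± 1)/2.
Solving: r_1 = 3, r_2 = 2.

indicial: r^2 - 5 r + 6 = 0; roots r_1 = 3, r_2 = 2


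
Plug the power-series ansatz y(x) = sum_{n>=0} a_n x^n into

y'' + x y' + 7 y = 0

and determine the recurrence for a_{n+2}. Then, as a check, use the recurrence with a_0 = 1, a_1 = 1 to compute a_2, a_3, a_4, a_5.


Substitute y = sum_n a_n x^n.
y''(x) has coefficient (n+2)(n+1) a_{n+2} at x^n;
x y'(x) has coefficient n a_n at x^n (shift);
7 y(x) has coefficient 7 a_n at x^n.
Matching x^n: (n+2)(n+1) a_{n+2} + (n + 7) a_n = 0.
Thus a_{n+2} = (-n - 7) / ((n+1)(n+2)) * a_n.

Check with a_0 = 1, a_1 = 1 (apply the recurrence for n = 0, 1, 2, 3): a_0 = 1, a_1 = 1, a_2 = -7/2, a_3 = -4/3, a_4 = 21/8, a_5 = 2/3.

a_(n+2) = (-n - 7) / ((n+1)(n+2)) * a_n; check: a_0 = 1, a_1 = 1, a_2 = -7/2, a_3 = -4/3, a_4 = 21/8, a_5 = 2/3


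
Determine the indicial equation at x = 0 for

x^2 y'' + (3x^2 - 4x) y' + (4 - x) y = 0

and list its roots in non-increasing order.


Divide by x^2 to reach normal form y'' + P_1(x) y' + P_2(x) y = 0 with P_1(x) = 3 - 4/x and P_2(x) = -1/x + 4/x^2.
x = 0 is a singular point because the y'-coefficient 3 - 4/x has a pole at x = 0 and the y-coefficient -1/x + 4/x^2 has a pole at x = 0.
It is a regular singular point because x P_1(x) = p(x) = 3x - 4 and x^2 P_2(x) = q(x) = 4 - x are polynomials, hence analytic at x = 0.
p(0) = -4,  q(0) = 4.
Indicial equation: r(r-1) + p(0) r + q(0) = 0, i.e. r^2 + (p(0) - 1) r + q(0) = 0, i.e. r^2 - 5 r + 4 = 0.
Discriminant: (-5)^2 - 4(4) = 9, so r = (5 ± 3)/2.
Solving: r_1 = 4, r_2 = 1.

indicial: r^2 - 5 r + 4 = 0; roots r_1 = 4, r_2 = 1


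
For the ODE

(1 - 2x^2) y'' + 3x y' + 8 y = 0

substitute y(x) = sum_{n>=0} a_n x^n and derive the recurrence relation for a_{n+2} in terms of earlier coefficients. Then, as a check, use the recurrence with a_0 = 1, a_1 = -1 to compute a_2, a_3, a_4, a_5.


Substitute y = sum_n a_n x^n.
(1 - 2 x^2) y'' contributes (n+2)(n+1) a_{n+2} - 2 n(n-1) a_n at x^n.
3 x y'(x) contributes 3 n a_n at x^n.
8 y(x) contributes 8 a_n at x^n.
Matching x^n: (n+2)(n+1) a_{n+2} + (-2 n(n-1) + 3 n + 8) a_n = 0.
Thus a_{n+2} = (2 n(n-1) - 3 n - 8) / ((n+1)(n+2)) * a_n.

Check with a_0 = 1, a_1 = -1 (apply the recurrence for n = 0, 1, 2, 3): a_0 = 1, a_1 = -1, a_2 = -4, a_3 = 11/6, a_4 = 10/3, a_5 = -11/24.

a_(n+2) = (2 n(n-1) - 3 n - 8) / ((n+1)(n+2)) * a_n; check: a_0 = 1, a_1 = -1, a_2 = -4, a_3 = 11/6, a_4 = 10/3, a_5 = -11/24


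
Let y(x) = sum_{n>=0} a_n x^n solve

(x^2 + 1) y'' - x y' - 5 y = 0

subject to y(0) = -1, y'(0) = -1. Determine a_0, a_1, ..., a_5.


Ansatz: y(x) = sum_{n>=0} a_n x^n, so y'(x) = sum_{n>=1} n a_n x^(n-1) and y''(x) = sum_{n>=2} n(n-1) a_n x^(n-2).
Substitute into P(x) y'' + Q(x) y' + R(x) y = 0 with P(x) = x^2 + 1, Q(x) = -x, R(x) = -5, and match powers of x.
Initial conditions: a_0 = -1, a_1 = -1.
Setting the coefficient of each power of x to zero and solving order by order (substituting the coefficients already found):
  x^0: 2 a_2 - 5 a_0 = 0  ->  2 a_2 = 5 a_0 = -5  ->  a_2 = -5/2
  x^1: 6 a_3 - 6 a_1 = 0  ->  6 a_3 = 6 a_1 = -6  ->  a_3 = -1
  x^2: 12 a_4 - 5 a_2 = 0  ->  12 a_4 = 5 a_2 = -25/2  ->  a_4 = -25/24
  x^3: 20 a_5 - 2 a_3 = 0  ->  20 a_5 = 2 a_3 = -2  ->  a_5 = -1/10
Truncated series: y(x) = -1 - x - (5/2) x^2 - x^3 - (25/24) x^4 - (1/10) x^5 + O(x^6).

a_0 = -1; a_1 = -1; a_2 = -5/2; a_3 = -1; a_4 = -25/24; a_5 = -1/10


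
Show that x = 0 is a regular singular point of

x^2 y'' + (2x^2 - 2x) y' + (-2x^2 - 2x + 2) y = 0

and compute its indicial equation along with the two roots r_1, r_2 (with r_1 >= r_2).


Divide by x^2 to reach normal form y'' + P_1(x) y' + P_2(x) y = 0 with P_1(x) = 2 - 2/x and P_2(x) = -2 - 2/x + 2/x^2.
x = 0 is a singular point because the y'-coefficient 2 - 2/x has a pole at x = 0 and the y-coefficient -2 - 2/x + 2/x^2 has a pole at x = 0.
It is a regular singular point because x P_1(x) = p(x) = 2x - 2 and x^2 P_2(x) = q(x) = -2x^2 - 2x + 2 are polynomials, hence analytic at x = 0.
p(0) = -2,  q(0) = 2.
Indicial equation: r(r-1) + p(0) r + q(0) = 0, i.e. r^2 + (p(0) - 1) r + q(0) = 0, i.e. r^2 - 3 r + 2 = 0.
Discriminant: (-3)^2 - 4(2) = 1, so r = (3 ± 1)/2.
Solving: r_1 = 2, r_2 = 1.

indicial: r^2 - 3 r + 2 = 0; roots r_1 = 2, r_2 = 1


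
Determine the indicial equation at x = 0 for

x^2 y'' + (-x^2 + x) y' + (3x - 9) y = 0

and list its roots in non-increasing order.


Divide by x^2 to reach normal form y'' + P_1(x) y' + P_2(x) y = 0 with P_1(x) = -1 + 1/x and P_2(x) = 3/x - 9/x^2.
x = 0 is a singular point because the y'-coefficient -1 + 1/x has a pole at x = 0 and the y-coefficient 3/x - 9/x^2 has a pole at x = 0.
It is a regular singular point because x P_1(x) = p(x) = 1 - x and x^2 P_2(x) = q(x) = 3x - 9 are polynomials, hence analytic at x = 0.
p(0) = 1,  q(0) = -9.
Indicial equation: r(r-1) + p(0) r + q(0) = 0, i.e. r^2 + (p(0) - 1) r + q(0) = 0, i.e. r^2 - 9 = 0.
Discriminant: (0)^2 - 4(-9) = 36, so r = (0 ± 6)/2.
Solving: r_1 = 3, r_2 = -3.

indicial: r^2 - 9 = 0; roots r_1 = 3, r_2 = -3


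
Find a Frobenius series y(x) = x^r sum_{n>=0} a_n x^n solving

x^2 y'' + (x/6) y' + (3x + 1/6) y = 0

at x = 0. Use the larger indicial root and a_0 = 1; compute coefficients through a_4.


Write in Frobenius form y'' + (p(x)/x) y' + (q(x)/x^2) y = 0:
  p(x) = 1/6,  q(x) = 3x + 1/6.
Indicial equation: r(r-1) + (1/6) r + (1/6) = 0 -> roots r_1 = 1/2, r_2 = 1/3.
Take r = r_1 = 1/2. Let y(x) = x^r sum_{n>=0} a_n x^n with a_0 = 1.
Substitute y = x^r sum a_n x^n and match x^{r+n}. The recurrence is
  D(n) a_n + 3 a_{n-1} = 0,  where D(n) = (r+n)(r+n-1) + (1/6)(r+n) + (1/6).
  a_n = -3 / D(n) * a_{n-1}.
Since the indicial polynomial factors as (r - r_1)(r - r_2), D(n) = (r_1 + n - r_1)(r_1 + n - r_2) = n(n + 1/6).
Evaluating step by step (a_0 = 1):
  n = 1: D(1) = 1(1 + 1/6) = 7/6; numerator = -3(1) = -3; a_1 = (-3)/(7/6) = -18/7
  n = 2: D(2) = 2(2 + 1/6) = 13/3; numerator = -3(-18/7) = 54/7; a_2 = (54/7)/(13/3) = 162/91
  n = 3: D(3) = 3(3 + 1/6) = 19/2; numerator = -3(162/91) = -486/91; a_3 = (-486/91)/(19/2) = -972/1729
  n = 4: D(4) = 4(4 + 1/6) = 50/3; numerator = -3(-972/1729) = 2916/1729; a_4 = (2916/1729)/(50/3) = 4374/43225

r = 1/2; a_0 = 1; a_1 = -18/7; a_2 = 162/91; a_3 = -972/1729; a_4 = 4374/43225


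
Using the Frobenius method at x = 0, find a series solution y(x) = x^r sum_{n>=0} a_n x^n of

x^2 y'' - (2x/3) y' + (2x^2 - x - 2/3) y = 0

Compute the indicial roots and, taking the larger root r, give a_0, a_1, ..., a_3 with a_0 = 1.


Write in Frobenius form y'' + (p(x)/x) y' + (q(x)/x^2) y = 0:
  p(x) = -2/3,  q(x) = 2x^2 - x - 2/3.
Indicial equation: r(r-1) + (-2/3) r + (-2/3) = 0 -> roots r_1 = 2, r_2 = -1/3.
Take r = r_1 = 2. Let y(x) = x^r sum_{n>=0} a_n x^n with a_0 = 1.
Substitute y = x^r sum a_n x^n and match x^{r+n}. The recurrence is
  D(n) a_n - 1 a_{n-1} + 2 a_{n-2} = 0,  where D(n) = (r+n)(r+n-1) + (-2/3)(r+n) + (-2/3).
  a_n = [1 a_{n-1} - 2 a_{n-2}] / D(n).
Since the indicial polynomial factors as (r - r_1)(r - r_2), D(n) = (r_1 + n - r_1)(r_1 + n - r_2) = n(n + 7/3).
Evaluating step by step (a_0 = 1):
  n = 1: D(1) = 1(1 + 7/3) = 10/3; numerator = 1(1) = 1; a_1 = (1)/(10/3) = 3/10
  n = 2: D(2) = 2(2 + 7/3) = 26/3; numerator = 1(3/10) - 2(1) = -17/10; a_2 = (-17/10)/(26/3) = -51/260
  n = 3: D(3) = 3(3 + 7/3) = 16; numerator = 1(-51/260) - 2(3/10) = -207/260; a_3 = (-207/260)/(16) = -207/4160

r = 2; a_0 = 1; a_1 = 3/10; a_2 = -51/260; a_3 = -207/4160


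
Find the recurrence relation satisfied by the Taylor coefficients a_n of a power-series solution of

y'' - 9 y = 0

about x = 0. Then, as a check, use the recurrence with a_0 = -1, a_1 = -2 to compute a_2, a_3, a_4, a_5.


Substitute y = sum_n a_n x^n into y'' + (const) y = 0.
y''(x) = sum_{n>=0} (n+2)(n+1) a_{n+2} x^n.
The ODE becomes sum_n [(n+2)(n+1) a_{n+2} - 9 a_n] x^n = 0.
Setting each coefficient to zero gives the recurrence:
  (n+2)(n+1) a_{n+2} - 9 a_n = 0,
  a_{n+2} = 9 / ((n+1)(n+2)) a_n.

Check with a_0 = -1, a_1 = -2 (apply the recurrence for n = 0, 1, 2, 3): a_0 = -1, a_1 = -2, a_2 = -9/2, a_3 = -3, a_4 = -27/8, a_5 = -27/20.

a_{n+2} = 9/((n+1)(n+2)) * a_n; check: a_0 = -1, a_1 = -2, a_2 = -9/2, a_3 = -3, a_4 = -27/8, a_5 = -27/20


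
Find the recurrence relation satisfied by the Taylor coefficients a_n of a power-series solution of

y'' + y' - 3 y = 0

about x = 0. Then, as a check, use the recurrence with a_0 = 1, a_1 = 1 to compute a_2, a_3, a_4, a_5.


Substitute y = sum_n a_n x^n.
y''(x) has coefficient (n+2)(n+1) a_{n+2} at x^n;
y'(x) has coefficient (n+1) a_{n+1} at x^n;
-3 y(x) has coefficient -3 a_n at x^n.
Matching x^n: (n+2)(n+1) a_{n+2} + (n+1) a_{n+1} - 3 a_n = 0.
Thus a_{n+2} = [-(n+1) a_{n+1} + 3 a_n] / ((n+1)(n+2)).

Check with a_0 = 1, a_1 = 1 (apply the recurrence for n = 0, 1, 2, 3): a_0 = 1, a_1 = 1, a_2 = 1, a_3 = 1/6, a_4 = 5/24, a_5 = -1/60.

a_(n+2) = [-(n+1) a_(n+1) + 3 a_n] / ((n+1)(n+2)); check: a_0 = 1, a_1 = 1, a_2 = 1, a_3 = 1/6, a_4 = 5/24, a_5 = -1/60


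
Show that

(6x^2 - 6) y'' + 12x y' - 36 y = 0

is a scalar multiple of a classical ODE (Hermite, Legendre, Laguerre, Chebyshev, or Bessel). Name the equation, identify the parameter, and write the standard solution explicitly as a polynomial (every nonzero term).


All three coefficients share the factor -6; dividing through by -6 gives  (1 - x^2) y'' - 2x y' + 6 y = 0.
This matches the Legendre equation (1 - x^2) y'' - 2x y' + n(n+1) y = 0 (note the -2x y' term) with n(n+1) = 6, so n = 2; the polynomial solution is P_2(x).
With y = sum_k a_k x^k, matching x^k gives (k+2)(k+1) a_{k+2} = [k(k+1) - n(n+1)] a_k = (k - 2)(k + 3) a_k. The right side vanishes at k = 2, so the series with the parity of 2 terminates at degree 2.
Standard normalization (P_n(1) = 1): leading coefficient (2n)!/(2^n (n!)^2) = 24/(4*4) = 3/2, so a_2 = 3/2. Work downward with a_k = (k+1)(k+2) a_{k+2} / ((k - 2)(k + 3)):
  a_0 = (1)(2)(3/2) / ((0 - 2)(0 + 3)) = 3/(-6) = -1/2
Hence P_2(x) = 3 x^2/2 - 1/2.

P_2(x); series = 3 x^2/2 - 1/2


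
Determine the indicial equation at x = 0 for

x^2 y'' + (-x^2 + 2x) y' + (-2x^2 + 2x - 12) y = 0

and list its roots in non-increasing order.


Divide by x^2 to reach normal form y'' + P_1(x) y' + P_2(x) y = 0 with P_1(x) = -1 + 2/x and P_2(x) = -2 + 2/x - 12/x^2.
x = 0 is a singular point because the y'-coefficient -1 + 2/x has a pole at x = 0 and the y-coefficient -2 + 2/x - 12/x^2 has a pole at x = 0.
It is a regular singular point because x P_1(x) = p(x) = 2 - x and x^2 P_2(x) = q(x) = -2x^2 + 2x - 12 are polynomials, hence analytic at x = 0.
p(0) = 2,  q(0) = -12.
Indicial equation: r(r-1) + p(0) r + q(0) = 0, i.e. r^2 + (p(0) - 1) r + q(0) = 0, i.e. r^2 + 1 r - 12 = 0.
Discriminant: (1)^2 - 4(-12) = 49, so r = (-1 ± 7)/2.
Solving: r_1 = 3, r_2 = -4.

indicial: r^2 + 1 r - 12 = 0; roots r_1 = 3, r_2 = -4


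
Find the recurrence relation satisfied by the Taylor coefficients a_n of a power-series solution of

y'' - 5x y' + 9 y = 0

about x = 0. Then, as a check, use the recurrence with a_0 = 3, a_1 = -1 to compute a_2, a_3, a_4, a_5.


Substitute y = sum_n a_n x^n.
y''(x) has coefficient (n+2)(n+1) a_{n+2} at x^n;
-5 x y'(x) has coefficient -5 n a_n at x^n (shift);
9 y(x) has coefficient 9 a_n at x^n.
Matching x^n: (n+2)(n+1) a_{n+2} + (-5n + 9) a_n = 0.
Thus a_{n+2} = (5n - 9) / ((n+1)(n+2)) * a_n.

Check with a_0 = 3, a_1 = -1 (apply the recurrence for n = 0, 1, 2, 3): a_0 = 3, a_1 = -1, a_2 = -27/2, a_3 = 2/3, a_4 = -9/8, a_5 = 1/5.

a_(n+2) = (5n - 9) / ((n+1)(n+2)) * a_n; check: a_0 = 3, a_1 = -1, a_2 = -27/2, a_3 = 2/3, a_4 = -9/8, a_5 = 1/5


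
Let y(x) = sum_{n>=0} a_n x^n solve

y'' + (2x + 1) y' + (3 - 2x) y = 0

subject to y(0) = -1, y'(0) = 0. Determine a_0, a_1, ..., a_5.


Ansatz: y(x) = sum_{n>=0} a_n x^n, so y'(x) = sum_{n>=1} n a_n x^(n-1) and y''(x) = sum_{n>=2} n(n-1) a_n x^(n-2).
Substitute into P(x) y'' + Q(x) y' + R(x) y = 0 with P(x) = 1, Q(x) = 2x + 1, R(x) = 3 - 2x, and match powers of x.
Initial conditions: a_0 = -1, a_1 = 0.
Setting the coefficient of each power of x to zero and solving order by order (substituting the coefficients already found):
  x^0: 2 a_2 + a_1 + 3 a_0 = 0  ->  2 a_2 = -a_1 - 3 a_0 = 3  ->  a_2 = 3/2
  x^1: 6 a_3 + 2 a_2 + 5 a_1 - 2 a_0 = 0  ->  6 a_3 = -2 a_2 - 5 a_1 + 2 a_0 = -5  ->  a_3 = -5/6
  x^2: 12 a_4 + 3 a_3 + 7 a_2 - 2 a_1 = 0  ->  12 a_4 = -3 a_3 - 7 a_2 + 2 a_1 = -8  ->  a_4 = -2/3
  x^3: 20 a_5 + 4 a_4 + 9 a_3 - 2 a_2 = 0  ->  20 a_5 = -4 a_4 - 9 a_3 + 2 a_2 = 79/6  ->  a_5 = 79/120
Truncated series: y(x) = -1 + (3/2) x^2 - (5/6) x^3 - (2/3) x^4 + (79/120) x^5 + O(x^6).

a_0 = -1; a_1 = 0; a_2 = 3/2; a_3 = -5/6; a_4 = -2/3; a_5 = 79/120


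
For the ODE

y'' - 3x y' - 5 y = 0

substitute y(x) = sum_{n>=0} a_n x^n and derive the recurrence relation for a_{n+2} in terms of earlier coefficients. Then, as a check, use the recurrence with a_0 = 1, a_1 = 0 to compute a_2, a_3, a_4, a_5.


Substitute y = sum_n a_n x^n.
y''(x) has coefficient (n+2)(n+1) a_{n+2} at x^n;
-3 x y'(x) has coefficient -3 n a_n at x^n (shift);
-5 y(x) has coefficient -5 a_n at x^n.
Matching x^n: (n+2)(n+1) a_{n+2} + (-3n - 5) a_n = 0.
Thus a_{n+2} = (3n + 5) / ((n+1)(n+2)) * a_n.

Check with a_0 = 1, a_1 = 0 (apply the recurrence for n = 0, 1, 2, 3): a_0 = 1, a_1 = 0, a_2 = 5/2, a_3 = 0, a_4 = 55/24, a_5 = 0.

a_(n+2) = (3n + 5) / ((n+1)(n+2)) * a_n; check: a_0 = 1, a_1 = 0, a_2 = 5/2, a_3 = 0, a_4 = 55/24, a_5 = 0


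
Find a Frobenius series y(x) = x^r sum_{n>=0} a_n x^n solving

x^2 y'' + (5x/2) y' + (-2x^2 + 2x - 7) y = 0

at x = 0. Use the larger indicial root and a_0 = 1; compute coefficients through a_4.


Write in Frobenius form y'' + (p(x)/x) y' + (q(x)/x^2) y = 0:
  p(x) = 5/2,  q(x) = -2x^2 + 2x - 7.
Indicial equation: r(r-1) + (5/2) r + (-7) = 0 -> roots r_1 = 2, r_2 = -7/2.
Take r = r_1 = 2. Let y(x) = x^r sum_{n>=0} a_n x^n with a_0 = 1.
Substitute y = x^r sum a_n x^n and match x^{r+n}. The recurrence is
  D(n) a_n + 2 a_{n-1} - 2 a_{n-2} = 0,  where D(n) = (r+n)(r+n-1) + (5/2)(r+n) + (-7).
  a_n = [-2 a_{n-1} + 2 a_{n-2}] / D(n).
Since the indicial polynomial factors as (r - r_1)(r - r_2), D(n) = (r_1 + n - r_1)(r_1 + n - r_2) = n(n + 11/2).
Evaluating step by step (a_0 = 1):
  n = 1: D(1) = 1(1 + 11/2) = 13/2; numerator = -2(1) = -2; a_1 = (-2)/(13/2) = -4/13
  n = 2: D(2) = 2(2 + 11/2) = 15; numerator = -2(-4/13) + 2(1) = 34/13; a_2 = (34/13)/(15) = 34/195
  n = 3: D(3) = 3(3 + 11/2) = 51/2; numerator = -2(34/195) + 2(-4/13) = -188/195; a_3 = (-188/195)/(51/2) = -376/9945
  n = 4: D(4) = 4(4 + 11/2) = 38; numerator = -2(-376/9945) + 2(34/195) = 844/1989; a_4 = (844/1989)/(38) = 422/37791

r = 2; a_0 = 1; a_1 = -4/13; a_2 = 34/195; a_3 = -376/9945; a_4 = 422/37791
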